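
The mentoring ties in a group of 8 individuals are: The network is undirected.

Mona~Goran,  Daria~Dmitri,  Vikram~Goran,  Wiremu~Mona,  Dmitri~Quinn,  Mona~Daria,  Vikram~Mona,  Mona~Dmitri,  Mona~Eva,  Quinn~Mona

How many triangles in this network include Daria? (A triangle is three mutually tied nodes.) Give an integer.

1

Daria's neighbors: Dmitri and Mona.
Neighbor pairs that are themselves tied: Daria–Dmitri–Mona. Each forms one triangle with Daria, for 1 in total.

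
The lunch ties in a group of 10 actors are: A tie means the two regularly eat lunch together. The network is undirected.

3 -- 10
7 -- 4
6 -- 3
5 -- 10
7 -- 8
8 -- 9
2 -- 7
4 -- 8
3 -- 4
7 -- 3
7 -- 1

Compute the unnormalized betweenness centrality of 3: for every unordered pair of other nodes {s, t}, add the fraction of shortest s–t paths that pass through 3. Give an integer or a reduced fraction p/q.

20

Pairs whose geodesics pass through 3 — 9–10: 2/2; 9–5: 2/2; 9–6: 2/2; 2–10: 1; 2–5: 1; 2–6: 1; 10–8: 2/2; 10–1: 1; 10–4: 1; 10–6: 1; 10–7: 1; 5–8: 2/2; 5–1: 1; 5–4: 1 … (+6 more pairs).
All other pairs contribute 0.
Summing the contributions gives betweenness(3) = 20.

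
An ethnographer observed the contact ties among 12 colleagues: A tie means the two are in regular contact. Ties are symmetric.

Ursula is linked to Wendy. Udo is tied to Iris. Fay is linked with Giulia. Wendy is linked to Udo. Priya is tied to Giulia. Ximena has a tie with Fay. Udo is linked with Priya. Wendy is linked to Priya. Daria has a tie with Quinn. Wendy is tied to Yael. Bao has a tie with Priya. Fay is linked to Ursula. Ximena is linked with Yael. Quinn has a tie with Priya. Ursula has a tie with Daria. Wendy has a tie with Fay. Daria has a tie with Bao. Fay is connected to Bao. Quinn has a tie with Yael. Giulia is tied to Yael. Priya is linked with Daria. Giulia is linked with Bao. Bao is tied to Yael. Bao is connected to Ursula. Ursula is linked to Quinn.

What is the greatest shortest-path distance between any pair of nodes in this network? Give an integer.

Eccentricity of each node (its greatest distance to any other): Bao:3, Daria:3, Fay:3, Giulia:3, Iris:4, Priya:3, Quinn:3, Udo:3, Ursula:3, Wendy:2, Ximena:4, Yael:3.
The maximum eccentricity is 4, realized for instance by the pair Iris–Ximena via Iris – Udo – Wendy – Fay – Ximena. So the diameter is 4.

4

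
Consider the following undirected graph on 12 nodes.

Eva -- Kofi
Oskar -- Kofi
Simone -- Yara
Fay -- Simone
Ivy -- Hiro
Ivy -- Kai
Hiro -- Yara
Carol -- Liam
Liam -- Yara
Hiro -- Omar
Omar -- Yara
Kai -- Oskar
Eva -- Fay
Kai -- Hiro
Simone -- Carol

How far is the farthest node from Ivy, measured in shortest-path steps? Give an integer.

4

Distances from Ivy: Carol:4, Eva:4, Fay:4, Hiro:1, Kai:1, Kofi:3, Liam:3, Omar:2, Oskar:2, Simone:3, Yara:2.
The largest is 4 (to Fay, Carol, and Eva), so the eccentricity of Ivy is 4.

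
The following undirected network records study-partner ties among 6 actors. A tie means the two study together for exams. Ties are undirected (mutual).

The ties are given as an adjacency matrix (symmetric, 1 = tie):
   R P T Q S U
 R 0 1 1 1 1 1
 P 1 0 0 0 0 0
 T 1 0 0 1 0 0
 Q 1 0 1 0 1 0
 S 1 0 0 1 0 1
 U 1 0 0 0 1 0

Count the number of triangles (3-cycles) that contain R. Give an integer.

R's neighbors: P, Q, S, T, and U.
Neighbor pairs that are themselves tied: R–Q–S; R–Q–T; R–S–U. Each forms one triangle with R, for 3 in total.

3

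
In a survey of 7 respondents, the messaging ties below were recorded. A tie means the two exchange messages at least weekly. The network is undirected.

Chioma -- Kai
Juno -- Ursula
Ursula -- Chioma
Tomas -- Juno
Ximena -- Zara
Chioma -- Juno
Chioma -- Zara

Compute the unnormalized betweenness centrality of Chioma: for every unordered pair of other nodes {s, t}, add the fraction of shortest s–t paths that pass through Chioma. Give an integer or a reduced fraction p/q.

11

Pairs whose geodesics pass through Chioma — Tomas–Zara: 1; Tomas–Kai: 1; Tomas–Ximena: 1; Zara–Juno: 1; Zara–Kai: 1; Zara–Ursula: 1; Juno–Kai: 1; Juno–Ximena: 1; Kai–Ximena: 1; Kai–Ursula: 1; Ximena–Ursula: 1.
All other pairs contribute 0.
Summing the contributions gives betweenness(Chioma) = 11.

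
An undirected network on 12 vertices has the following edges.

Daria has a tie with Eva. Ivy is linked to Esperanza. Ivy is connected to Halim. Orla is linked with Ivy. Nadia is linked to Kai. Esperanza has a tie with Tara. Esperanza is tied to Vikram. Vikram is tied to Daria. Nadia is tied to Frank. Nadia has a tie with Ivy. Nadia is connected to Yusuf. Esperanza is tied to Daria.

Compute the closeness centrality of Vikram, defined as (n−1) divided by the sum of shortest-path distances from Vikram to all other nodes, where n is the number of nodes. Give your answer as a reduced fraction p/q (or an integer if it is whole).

11/29

Distances from Vikram: Daria:1, Esperanza:1, Eva:2, Frank:4, Halim:3, Ivy:2, Kai:4, Nadia:3, Orla:3, Tara:2, Yusuf:4. Sum = 29.
n = 12, so closeness = 11/29.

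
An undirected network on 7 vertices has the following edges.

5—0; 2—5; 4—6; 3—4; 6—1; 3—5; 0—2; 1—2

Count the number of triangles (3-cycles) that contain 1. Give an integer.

1's neighbors are 2 and 6, but none of them are tied to each other, so no triangle contains 1.

0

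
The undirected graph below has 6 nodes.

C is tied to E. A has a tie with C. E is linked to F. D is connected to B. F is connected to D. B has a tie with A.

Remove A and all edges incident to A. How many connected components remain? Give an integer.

1

A's neighbors (B and C) remain reachable from one another through other ties, so the rest of the network stays in one piece.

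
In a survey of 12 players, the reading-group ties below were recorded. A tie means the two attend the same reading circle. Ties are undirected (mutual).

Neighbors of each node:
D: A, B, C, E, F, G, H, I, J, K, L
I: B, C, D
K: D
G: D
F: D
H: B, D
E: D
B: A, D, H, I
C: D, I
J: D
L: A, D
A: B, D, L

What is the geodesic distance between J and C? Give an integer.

One shortest route is J – D – C, which uses 2 edges, and J and C are not directly tied, so nothing shorter exists. So d(J,C) = 2.

2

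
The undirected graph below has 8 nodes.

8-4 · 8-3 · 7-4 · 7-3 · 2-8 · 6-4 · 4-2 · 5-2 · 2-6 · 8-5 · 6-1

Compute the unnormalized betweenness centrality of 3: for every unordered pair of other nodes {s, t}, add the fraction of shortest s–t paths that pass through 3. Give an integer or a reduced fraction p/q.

Pairs whose geodesics pass through 3 — 7–8: 1/2; 7–5: 1/3.
All other pairs contribute 0.
Summing the contributions gives betweenness(3) = 5/6.

5/6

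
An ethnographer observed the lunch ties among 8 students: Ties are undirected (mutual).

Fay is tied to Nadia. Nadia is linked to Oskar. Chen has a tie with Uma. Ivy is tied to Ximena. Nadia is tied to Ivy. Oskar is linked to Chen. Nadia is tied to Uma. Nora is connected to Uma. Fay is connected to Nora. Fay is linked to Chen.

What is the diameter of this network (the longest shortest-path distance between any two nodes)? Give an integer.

4

Eccentricity of each node (its greatest distance to any other): Chen:4, Fay:3, Ivy:3, Nadia:2, Nora:4, Oskar:3, Uma:3, Ximena:4.
The maximum eccentricity is 4, realized for instance by the pair Nora–Ximena via Nora – Fay – Nadia – Ivy – Ximena. So the diameter is 4.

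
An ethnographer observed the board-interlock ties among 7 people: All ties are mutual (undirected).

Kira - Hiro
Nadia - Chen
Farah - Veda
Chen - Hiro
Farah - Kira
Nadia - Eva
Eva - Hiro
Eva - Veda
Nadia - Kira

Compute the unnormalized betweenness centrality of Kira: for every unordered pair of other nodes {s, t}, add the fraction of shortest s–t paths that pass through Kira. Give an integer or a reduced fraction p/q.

10/3

Pairs whose geodesics pass through Kira — Chen–Farah: 2/2; Hiro–Farah: 1; Hiro–Nadia: 1/3; Farah–Nadia: 1.
All other pairs contribute 0.
Summing the contributions gives betweenness(Kira) = 10/3.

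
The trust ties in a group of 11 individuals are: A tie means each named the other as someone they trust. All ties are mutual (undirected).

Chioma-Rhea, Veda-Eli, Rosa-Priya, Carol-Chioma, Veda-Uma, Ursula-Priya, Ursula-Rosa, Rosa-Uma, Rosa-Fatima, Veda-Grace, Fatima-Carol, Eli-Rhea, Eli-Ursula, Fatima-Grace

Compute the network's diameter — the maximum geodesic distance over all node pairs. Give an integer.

4

Eccentricity of each node (its greatest distance to any other): Carol:3, Chioma:4, Eli:3, Fatima:3, Grace:3, Priya:4, Rhea:3, Rosa:3, Uma:4, Ursula:3, Veda:3.
The maximum eccentricity is 4, realized for instance by the pair Uma–Chioma via Uma – Rosa – Fatima – Carol – Chioma. So the diameter is 4.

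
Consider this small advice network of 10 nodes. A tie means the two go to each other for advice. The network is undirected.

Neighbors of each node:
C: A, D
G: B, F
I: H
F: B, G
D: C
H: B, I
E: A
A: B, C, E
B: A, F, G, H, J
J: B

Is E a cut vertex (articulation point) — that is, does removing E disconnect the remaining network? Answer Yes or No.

Even without E, every remaining node can still reach every other (the residual graph is connected), so E is not a cut vertex.

No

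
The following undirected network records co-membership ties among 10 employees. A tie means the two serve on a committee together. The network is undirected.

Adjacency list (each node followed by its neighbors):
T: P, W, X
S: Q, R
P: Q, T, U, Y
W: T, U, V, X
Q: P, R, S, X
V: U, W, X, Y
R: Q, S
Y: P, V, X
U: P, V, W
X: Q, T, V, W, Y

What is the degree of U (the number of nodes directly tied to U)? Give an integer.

U is directly tied to P, V, and W. That is 3 neighbors, so the degree of U is 3.

3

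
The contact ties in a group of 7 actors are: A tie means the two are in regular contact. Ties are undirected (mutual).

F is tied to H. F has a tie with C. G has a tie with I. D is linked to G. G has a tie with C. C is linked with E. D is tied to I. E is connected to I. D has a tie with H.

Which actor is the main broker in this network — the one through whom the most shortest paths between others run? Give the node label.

Unnormalized betweenness of each node: C:11/3, D:17/6, E:5/6, F:3/2, G:11/6, H:4/3, I:2.
C has the largest value, 11/3, making it the main broker — the node through which the most shortest paths run.

C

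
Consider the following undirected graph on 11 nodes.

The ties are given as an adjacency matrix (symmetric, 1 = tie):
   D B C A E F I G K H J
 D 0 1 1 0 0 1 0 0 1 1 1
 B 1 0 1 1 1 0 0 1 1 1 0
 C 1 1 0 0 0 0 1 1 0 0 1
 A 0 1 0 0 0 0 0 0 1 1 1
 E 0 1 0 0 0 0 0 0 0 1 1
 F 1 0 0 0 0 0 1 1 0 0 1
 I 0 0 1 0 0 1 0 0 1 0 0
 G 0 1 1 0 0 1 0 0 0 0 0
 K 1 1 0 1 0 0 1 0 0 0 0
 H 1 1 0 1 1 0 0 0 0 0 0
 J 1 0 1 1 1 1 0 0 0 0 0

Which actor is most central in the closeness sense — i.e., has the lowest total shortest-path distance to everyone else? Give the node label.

Farness (sum of distances to all others) for each node — A:16, B:13, C:15, D:14, E:18, F:16, G:17, H:17, I:19, J:15, K:16.
The smallest farness is 13, for B, so B has the highest closeness.

B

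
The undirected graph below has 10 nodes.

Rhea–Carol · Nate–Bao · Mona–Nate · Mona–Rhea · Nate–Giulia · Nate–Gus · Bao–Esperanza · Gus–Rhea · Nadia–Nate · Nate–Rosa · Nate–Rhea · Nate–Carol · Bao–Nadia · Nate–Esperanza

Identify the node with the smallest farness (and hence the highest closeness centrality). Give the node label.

Farness (sum of distances to all others) for each node — Bao:15, Carol:16, Esperanza:16, Giulia:17, Gus:16, Mona:16, Nadia:16, Nate:9, Rhea:14, Rosa:17.
The smallest farness is 9, for Nate, so Nate has the highest closeness.

Nate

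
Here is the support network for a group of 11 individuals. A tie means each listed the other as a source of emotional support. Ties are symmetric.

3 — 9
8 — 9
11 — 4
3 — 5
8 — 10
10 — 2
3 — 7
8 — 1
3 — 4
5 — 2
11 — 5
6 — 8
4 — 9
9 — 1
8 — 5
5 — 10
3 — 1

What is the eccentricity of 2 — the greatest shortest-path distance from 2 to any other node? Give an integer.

3

Distances from 2: 1:3, 3:2, 4:3, 5:1, 6:3, 7:3, 8:2, 9:3, 10:1, 11:2.
The largest is 3 (to 9, 6, 1, 7, and 4), so the eccentricity of 2 is 3.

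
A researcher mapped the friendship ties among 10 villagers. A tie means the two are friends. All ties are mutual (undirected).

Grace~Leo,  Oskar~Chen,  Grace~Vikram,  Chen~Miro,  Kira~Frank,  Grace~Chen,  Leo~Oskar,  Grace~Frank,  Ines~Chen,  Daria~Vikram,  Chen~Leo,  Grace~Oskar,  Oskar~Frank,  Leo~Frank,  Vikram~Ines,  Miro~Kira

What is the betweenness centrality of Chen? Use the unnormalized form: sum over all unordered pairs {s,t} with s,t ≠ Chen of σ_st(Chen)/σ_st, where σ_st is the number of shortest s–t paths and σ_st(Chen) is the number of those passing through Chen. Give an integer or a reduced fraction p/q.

41/4

Pairs whose geodesics pass through Chen — Grace–Miro: 1; Grace–Ines: 1/2; Oskar–Miro: 1; Oskar–Ines: 1; Leo–Miro: 1; Leo–Ines: 1; Frank–Ines: 3/4; Kira–Ines: 1; Miro–Vikram: 2/2; Miro–Ines: 1; Miro–Daria: 2/2.
All other pairs contribute 0.
Summing the contributions gives betweenness(Chen) = 41/4.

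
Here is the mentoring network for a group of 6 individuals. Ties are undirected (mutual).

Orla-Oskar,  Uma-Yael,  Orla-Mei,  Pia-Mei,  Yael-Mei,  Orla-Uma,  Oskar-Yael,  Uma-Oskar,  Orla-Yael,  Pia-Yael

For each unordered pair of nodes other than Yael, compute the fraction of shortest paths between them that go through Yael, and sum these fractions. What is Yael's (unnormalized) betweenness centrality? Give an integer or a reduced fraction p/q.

7/2

Pairs whose geodesics pass through Yael — Uma–Mei: 1/2; Uma–Pia: 1; Orla–Pia: 1/2; Mei–Oskar: 1/2; Oskar–Pia: 1.
All other pairs contribute 0.
Summing the contributions gives betweenness(Yael) = 7/2.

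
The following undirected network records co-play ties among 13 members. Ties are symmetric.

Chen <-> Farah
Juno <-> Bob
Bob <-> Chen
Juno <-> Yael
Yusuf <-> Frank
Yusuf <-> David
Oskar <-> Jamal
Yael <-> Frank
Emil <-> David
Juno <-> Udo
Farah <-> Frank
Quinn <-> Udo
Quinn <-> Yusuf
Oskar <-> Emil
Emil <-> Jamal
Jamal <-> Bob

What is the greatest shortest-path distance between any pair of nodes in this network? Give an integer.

4

Eccentricity of each node (its greatest distance to any other): Bob:4, Chen:4, David:4, Emil:4, Farah:4, Frank:4, Jamal:4, Juno:4, Oskar:4, Quinn:4, Udo:4, Yael:4, Yusuf:4.
The maximum eccentricity is 4, realized for instance by the pair Juno–David via Juno – Bob – Jamal – Emil – David. So the diameter is 4.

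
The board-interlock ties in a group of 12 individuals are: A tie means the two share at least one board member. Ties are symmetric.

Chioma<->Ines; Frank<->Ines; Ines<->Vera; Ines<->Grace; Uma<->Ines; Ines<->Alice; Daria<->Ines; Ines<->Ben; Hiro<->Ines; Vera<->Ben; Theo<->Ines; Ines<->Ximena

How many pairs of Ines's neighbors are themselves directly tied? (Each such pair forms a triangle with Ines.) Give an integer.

1

Ines's neighbors: Alice, Ben, Chioma, Daria, Frank, Grace, Hiro, Theo, Uma, Vera, and Ximena.
Neighbor pairs that are themselves tied: Ines–Ben–Vera. Each forms one triangle with Ines, for 1 in total.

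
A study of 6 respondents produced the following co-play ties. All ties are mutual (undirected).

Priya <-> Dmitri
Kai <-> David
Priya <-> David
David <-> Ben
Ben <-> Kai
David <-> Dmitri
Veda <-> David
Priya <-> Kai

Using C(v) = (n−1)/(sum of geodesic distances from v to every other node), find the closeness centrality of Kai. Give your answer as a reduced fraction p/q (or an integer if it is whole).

5/7

Distances from Kai: Ben:1, David:1, Dmitri:2, Priya:1, Veda:2. Sum = 7.
n = 6, so closeness = 5/7.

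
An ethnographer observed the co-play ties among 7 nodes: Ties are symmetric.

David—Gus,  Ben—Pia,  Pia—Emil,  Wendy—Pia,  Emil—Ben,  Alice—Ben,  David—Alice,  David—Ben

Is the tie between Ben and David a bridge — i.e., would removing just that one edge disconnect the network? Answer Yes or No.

No

Even without that edge, Ben still reaches David via Ben – Alice – David, so the network stays connected. Not a bridge.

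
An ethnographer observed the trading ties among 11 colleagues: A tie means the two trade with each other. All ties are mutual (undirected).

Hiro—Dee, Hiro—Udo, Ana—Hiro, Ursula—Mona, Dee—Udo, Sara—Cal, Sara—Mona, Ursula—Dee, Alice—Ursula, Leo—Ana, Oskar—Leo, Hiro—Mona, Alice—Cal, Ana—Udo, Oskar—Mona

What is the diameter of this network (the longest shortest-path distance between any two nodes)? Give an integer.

Eccentricity of each node (its greatest distance to any other): Alice:4, Ana:4, Cal:4, Dee:3, Hiro:3, Leo:4, Mona:2, Oskar:3, Sara:3, Udo:4, Ursula:3.
The maximum eccentricity is 4, realized for instance by the pair Alice–Leo via Alice – Ursula – Mona – Oskar – Leo. So the diameter is 4.

4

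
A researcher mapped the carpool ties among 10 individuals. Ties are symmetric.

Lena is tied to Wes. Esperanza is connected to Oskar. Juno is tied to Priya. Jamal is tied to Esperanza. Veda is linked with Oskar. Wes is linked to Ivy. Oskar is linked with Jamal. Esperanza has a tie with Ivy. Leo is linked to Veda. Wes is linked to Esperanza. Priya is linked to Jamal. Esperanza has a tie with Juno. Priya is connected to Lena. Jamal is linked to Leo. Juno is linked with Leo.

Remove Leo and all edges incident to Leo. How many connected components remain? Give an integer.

1

Leo's neighbors (Jamal, Juno, and Veda) remain reachable from one another through other ties, so the rest of the network stays in one piece.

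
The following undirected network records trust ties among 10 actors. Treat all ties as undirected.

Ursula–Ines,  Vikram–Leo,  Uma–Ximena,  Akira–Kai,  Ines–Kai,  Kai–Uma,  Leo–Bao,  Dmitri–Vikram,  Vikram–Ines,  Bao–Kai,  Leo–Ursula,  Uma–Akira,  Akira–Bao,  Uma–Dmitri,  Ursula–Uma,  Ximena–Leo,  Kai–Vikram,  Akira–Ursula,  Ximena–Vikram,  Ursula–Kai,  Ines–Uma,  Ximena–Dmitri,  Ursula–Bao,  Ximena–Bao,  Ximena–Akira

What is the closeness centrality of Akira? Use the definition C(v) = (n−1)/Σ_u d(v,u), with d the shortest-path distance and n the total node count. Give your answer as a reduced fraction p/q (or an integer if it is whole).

Distances from Akira: Bao:1, Dmitri:2, Ines:2, Kai:1, Leo:2, Uma:1, Ursula:1, Vikram:2, Ximena:1. Sum = 13.
n = 10, so closeness = 9/13.

9/13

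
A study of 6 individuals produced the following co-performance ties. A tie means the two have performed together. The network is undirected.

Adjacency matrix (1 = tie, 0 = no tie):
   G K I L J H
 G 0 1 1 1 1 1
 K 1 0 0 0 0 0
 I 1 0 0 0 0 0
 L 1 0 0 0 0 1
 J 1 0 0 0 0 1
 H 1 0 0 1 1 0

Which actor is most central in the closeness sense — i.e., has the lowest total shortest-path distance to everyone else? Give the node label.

Farness (sum of distances to all others) for each node — G:5, H:7, I:9, J:8, K:9, L:8.
The smallest farness is 5, for G, so G has the highest closeness.

G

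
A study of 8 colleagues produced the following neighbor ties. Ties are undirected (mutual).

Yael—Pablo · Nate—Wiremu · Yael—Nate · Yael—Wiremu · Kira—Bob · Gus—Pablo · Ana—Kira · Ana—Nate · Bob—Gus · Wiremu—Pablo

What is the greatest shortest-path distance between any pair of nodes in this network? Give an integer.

3

Eccentricity of each node (its greatest distance to any other): Ana:3, Bob:3, Gus:3, Kira:3, Nate:3, Pablo:3, Wiremu:3, Yael:3.
The maximum eccentricity is 3, realized for instance by the pair Gus–Nate via Gus – Pablo – Wiremu – Nate. So the diameter is 3.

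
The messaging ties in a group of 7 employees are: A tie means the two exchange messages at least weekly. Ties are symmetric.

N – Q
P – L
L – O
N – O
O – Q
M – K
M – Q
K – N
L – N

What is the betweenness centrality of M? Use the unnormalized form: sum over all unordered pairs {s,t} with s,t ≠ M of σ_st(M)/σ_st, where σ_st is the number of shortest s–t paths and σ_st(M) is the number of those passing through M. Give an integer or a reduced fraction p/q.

Pairs whose geodesics pass through M — K–Q: 1/2.
All other pairs contribute 0.
Summing the contributions gives betweenness(M) = 1/2.

1/2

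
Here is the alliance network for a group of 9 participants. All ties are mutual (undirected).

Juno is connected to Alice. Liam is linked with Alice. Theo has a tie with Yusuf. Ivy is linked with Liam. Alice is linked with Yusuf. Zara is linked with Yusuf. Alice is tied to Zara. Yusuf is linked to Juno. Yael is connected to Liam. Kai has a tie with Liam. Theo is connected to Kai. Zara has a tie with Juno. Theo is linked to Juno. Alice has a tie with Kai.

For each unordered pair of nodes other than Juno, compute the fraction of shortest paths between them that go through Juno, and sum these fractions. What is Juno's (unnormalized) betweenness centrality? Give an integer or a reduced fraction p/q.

Pairs whose geodesics pass through Juno — Zara–Theo: 1/2; Alice–Theo: 1/3.
All other pairs contribute 0.
Summing the contributions gives betweenness(Juno) = 5/6.

5/6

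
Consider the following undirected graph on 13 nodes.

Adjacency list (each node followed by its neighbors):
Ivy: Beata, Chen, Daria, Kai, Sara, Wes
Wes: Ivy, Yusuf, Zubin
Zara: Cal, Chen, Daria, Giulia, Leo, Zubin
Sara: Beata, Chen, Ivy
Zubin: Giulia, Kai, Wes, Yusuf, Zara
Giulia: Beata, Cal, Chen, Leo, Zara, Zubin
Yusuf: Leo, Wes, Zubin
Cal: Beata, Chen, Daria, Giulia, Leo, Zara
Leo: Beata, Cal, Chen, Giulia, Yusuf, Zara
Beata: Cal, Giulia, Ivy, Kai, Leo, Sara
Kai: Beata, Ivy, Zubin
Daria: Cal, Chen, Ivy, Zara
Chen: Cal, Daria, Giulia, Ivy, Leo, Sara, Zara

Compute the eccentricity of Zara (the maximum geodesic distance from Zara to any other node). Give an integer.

2

Distances from Zara: Beata:2, Cal:1, Chen:1, Daria:1, Giulia:1, Ivy:2, Kai:2, Leo:1, Sara:2, Wes:2, Yusuf:2, Zubin:1.
The largest is 2 (to Sara, Ivy, Beata, Yusuf, Wes, and Kai), so the eccentricity of Zara is 2.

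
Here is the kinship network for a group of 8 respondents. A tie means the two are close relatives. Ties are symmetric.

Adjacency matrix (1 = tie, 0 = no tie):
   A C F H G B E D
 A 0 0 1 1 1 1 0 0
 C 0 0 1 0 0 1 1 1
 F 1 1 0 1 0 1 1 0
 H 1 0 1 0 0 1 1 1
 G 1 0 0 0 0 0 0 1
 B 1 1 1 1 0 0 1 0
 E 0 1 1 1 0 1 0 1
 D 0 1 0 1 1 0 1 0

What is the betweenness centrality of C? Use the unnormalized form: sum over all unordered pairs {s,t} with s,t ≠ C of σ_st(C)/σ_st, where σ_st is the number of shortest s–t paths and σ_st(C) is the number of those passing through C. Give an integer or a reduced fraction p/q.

2/3

Pairs whose geodesics pass through C — F–D: 1/3; B–D: 1/3.
All other pairs contribute 0.
Summing the contributions gives betweenness(C) = 2/3.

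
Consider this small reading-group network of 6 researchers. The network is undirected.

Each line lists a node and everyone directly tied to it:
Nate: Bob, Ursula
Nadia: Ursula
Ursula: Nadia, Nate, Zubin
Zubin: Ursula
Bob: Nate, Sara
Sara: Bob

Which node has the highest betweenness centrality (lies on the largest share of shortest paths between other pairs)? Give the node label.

Ursula

Unnormalized betweenness of each node: Bob:4, Nadia:0, Nate:6, Sara:0, Ursula:7, Zubin:0.
Ursula has the largest value, 7, making it the main broker — the node through which the most shortest paths run.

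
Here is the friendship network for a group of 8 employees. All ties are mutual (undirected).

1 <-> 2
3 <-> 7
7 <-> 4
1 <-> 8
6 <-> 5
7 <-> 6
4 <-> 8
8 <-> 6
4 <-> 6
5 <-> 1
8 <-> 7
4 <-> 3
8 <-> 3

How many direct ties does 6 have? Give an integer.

6 is directly tied to 4, 5, 7, and 8. That is 4 neighbors, so the degree of 6 is 4.

4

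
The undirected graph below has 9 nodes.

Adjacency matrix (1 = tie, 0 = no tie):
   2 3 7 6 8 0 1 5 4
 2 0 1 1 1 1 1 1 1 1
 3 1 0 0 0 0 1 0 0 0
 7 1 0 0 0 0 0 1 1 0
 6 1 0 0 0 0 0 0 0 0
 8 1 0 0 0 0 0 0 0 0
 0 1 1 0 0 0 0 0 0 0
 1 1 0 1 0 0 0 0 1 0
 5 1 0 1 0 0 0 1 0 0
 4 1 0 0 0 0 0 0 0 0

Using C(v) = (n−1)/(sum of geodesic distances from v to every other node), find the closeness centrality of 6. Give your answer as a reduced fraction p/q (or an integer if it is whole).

Distances from 6: 0:2, 1:2, 2:1, 3:2, 4:2, 5:2, 7:2, 8:2. Sum = 15.
n = 9, so closeness = 8/15.

8/15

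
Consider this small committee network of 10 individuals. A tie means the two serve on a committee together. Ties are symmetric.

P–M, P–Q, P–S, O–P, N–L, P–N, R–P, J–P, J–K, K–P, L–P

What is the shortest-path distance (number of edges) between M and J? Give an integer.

One shortest route is M – P – J, which uses 2 edges, and M and J are not directly tied, so nothing shorter exists. So d(M,J) = 2.

2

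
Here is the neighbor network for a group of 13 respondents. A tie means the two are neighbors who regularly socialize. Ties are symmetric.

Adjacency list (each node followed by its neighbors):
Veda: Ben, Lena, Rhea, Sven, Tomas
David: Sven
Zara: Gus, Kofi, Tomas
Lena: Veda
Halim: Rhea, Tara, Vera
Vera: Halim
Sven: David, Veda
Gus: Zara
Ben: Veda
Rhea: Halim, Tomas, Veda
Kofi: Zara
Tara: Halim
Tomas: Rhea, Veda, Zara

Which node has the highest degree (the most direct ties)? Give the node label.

Degrees — Ben:1, David:1, Gus:1, Halim:3, Kofi:1, Lena:1, Rhea:3, Sven:2, Tara:1, Tomas:3, Veda:5, Vera:1, Zara:3.
The maximum is 5, attained only by Veda.

Veda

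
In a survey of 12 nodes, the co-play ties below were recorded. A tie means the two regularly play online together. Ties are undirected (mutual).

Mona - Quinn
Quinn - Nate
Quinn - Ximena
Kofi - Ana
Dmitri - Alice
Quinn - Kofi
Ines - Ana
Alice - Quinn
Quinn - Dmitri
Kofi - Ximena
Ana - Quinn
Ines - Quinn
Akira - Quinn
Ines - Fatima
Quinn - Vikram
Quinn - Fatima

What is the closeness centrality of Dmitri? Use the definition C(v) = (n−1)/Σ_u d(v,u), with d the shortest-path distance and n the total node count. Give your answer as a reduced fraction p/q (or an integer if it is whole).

Distances from Dmitri: Akira:2, Alice:1, Ana:2, Fatima:2, Ines:2, Kofi:2, Mona:2, Nate:2, Quinn:1, Vikram:2, Ximena:2. Sum = 20.
n = 12, so closeness = 11/20.

11/20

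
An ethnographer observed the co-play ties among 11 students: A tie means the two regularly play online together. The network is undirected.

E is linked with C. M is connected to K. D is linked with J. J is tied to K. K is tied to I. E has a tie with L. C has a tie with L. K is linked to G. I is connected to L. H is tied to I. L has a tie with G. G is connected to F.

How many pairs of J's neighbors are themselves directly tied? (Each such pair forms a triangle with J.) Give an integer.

J's neighbors are D and K, but none of them are tied to each other, so no triangle contains J.

0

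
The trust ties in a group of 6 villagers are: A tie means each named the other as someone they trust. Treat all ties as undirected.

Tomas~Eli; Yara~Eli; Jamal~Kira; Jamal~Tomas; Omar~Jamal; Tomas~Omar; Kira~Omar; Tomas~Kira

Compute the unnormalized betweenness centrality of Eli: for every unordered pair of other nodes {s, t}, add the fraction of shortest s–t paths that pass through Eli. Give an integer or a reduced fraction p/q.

4

Pairs whose geodesics pass through Eli — Tomas–Yara: 1; Kira–Yara: 1; Omar–Yara: 1; Jamal–Yara: 1.
All other pairs contribute 0.
Summing the contributions gives betweenness(Eli) = 4.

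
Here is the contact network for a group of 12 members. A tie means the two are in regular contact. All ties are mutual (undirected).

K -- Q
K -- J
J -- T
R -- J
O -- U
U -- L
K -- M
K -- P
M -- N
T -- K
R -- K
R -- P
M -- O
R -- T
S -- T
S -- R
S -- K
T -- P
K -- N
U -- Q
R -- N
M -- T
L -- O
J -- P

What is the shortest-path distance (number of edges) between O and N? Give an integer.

One shortest route is O – M – N, which uses 2 edges, and O and N are not directly tied, so nothing shorter exists. So d(O,N) = 2.

2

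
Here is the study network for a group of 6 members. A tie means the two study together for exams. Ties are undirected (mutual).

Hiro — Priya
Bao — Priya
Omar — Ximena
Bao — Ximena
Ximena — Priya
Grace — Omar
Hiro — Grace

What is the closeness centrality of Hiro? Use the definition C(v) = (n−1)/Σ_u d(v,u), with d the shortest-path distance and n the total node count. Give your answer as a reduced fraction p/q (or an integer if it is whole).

Distances from Hiro: Bao:2, Grace:1, Omar:2, Priya:1, Ximena:2. Sum = 8.
n = 6, so closeness = 5/8.

5/8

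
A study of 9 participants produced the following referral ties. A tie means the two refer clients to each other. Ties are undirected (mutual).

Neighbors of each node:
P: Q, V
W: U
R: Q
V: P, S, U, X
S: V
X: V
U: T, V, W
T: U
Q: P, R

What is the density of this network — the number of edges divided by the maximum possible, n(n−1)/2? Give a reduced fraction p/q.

2/9

There are 8 edges and 9 nodes, so the maximum possible is C(9,2) = 36.
Density = 8/36 = 2/9.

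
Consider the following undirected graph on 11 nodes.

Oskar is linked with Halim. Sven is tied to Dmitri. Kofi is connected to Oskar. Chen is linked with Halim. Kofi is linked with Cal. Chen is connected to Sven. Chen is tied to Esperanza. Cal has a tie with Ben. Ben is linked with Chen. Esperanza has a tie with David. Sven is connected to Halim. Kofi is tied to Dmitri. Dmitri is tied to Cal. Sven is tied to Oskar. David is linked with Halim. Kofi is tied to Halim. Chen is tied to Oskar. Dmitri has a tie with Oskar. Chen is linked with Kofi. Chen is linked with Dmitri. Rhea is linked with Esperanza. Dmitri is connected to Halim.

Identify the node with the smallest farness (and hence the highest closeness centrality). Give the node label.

Chen

Farness (sum of distances to all others) for each node — Ben:20, Cal:21, Chen:13, David:20, Dmitri:15, Esperanza:18, Halim:15, Kofi:16, Oskar:16, Rhea:27, Sven:17.
The smallest farness is 13, for Chen, so Chen has the highest closeness.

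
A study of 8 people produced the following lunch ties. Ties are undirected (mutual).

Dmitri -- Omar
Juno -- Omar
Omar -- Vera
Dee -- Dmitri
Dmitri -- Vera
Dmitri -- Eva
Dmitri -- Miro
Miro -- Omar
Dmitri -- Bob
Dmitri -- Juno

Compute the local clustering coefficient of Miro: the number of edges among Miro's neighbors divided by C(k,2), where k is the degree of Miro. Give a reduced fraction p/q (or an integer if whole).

Miro's neighbors: Dmitri and Omar (k = 2).
Possible neighbor pairs: C(2,2) = 1. Edges among them: Dmitri–Omar → e = 1.
Clustering(Miro) = 1/1.

1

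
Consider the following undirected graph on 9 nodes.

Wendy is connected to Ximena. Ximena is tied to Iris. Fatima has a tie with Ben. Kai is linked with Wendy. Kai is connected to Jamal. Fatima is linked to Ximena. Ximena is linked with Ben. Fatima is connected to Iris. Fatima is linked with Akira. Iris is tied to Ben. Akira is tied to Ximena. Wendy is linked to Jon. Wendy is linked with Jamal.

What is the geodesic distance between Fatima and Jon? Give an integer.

One shortest route is Fatima – Ximena – Wendy – Jon, which uses 3 edges, and at distance 2 from Fatima we only reach {Wendy}, which does not include Jon. So d(Fatima,Jon) = 3.

3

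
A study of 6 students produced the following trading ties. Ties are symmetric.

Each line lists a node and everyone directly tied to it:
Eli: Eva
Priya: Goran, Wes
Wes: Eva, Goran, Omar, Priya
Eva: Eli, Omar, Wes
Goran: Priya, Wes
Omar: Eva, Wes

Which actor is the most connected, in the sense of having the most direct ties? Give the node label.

Wes

Degrees — Eli:1, Eva:3, Goran:2, Omar:2, Priya:2, Wes:4.
The maximum is 4, attained only by Wes.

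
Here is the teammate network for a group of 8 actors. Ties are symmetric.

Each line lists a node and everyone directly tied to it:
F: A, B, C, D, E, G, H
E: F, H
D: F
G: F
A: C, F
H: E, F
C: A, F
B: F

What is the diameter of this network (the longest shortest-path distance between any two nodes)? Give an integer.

Eccentricity of each node (its greatest distance to any other): A:2, B:2, C:2, D:2, E:2, F:1, G:2, H:2.
The maximum eccentricity is 2, realized for instance by the pair D–G via D – F – G. So the diameter is 2.

2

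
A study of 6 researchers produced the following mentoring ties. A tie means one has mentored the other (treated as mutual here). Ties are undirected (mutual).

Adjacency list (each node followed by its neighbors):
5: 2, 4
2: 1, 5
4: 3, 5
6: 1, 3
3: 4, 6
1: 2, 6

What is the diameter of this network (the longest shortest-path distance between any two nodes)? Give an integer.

Eccentricity of each node (its greatest distance to any other): 1:3, 2:3, 3:3, 4:3, 5:3, 6:3.
The maximum eccentricity is 3, realized for instance by the pair 6–5 via 6 – 1 – 2 – 5. So the diameter is 3.

3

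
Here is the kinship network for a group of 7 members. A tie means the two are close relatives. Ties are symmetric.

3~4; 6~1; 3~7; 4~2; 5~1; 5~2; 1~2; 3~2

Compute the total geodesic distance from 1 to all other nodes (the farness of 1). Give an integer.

10

Distances from 1: 2:1, 3:2, 4:2, 5:1, 6:1, 7:3.
Sum = 1 + 2 + 2 + 1 + 1 + 3 = 10.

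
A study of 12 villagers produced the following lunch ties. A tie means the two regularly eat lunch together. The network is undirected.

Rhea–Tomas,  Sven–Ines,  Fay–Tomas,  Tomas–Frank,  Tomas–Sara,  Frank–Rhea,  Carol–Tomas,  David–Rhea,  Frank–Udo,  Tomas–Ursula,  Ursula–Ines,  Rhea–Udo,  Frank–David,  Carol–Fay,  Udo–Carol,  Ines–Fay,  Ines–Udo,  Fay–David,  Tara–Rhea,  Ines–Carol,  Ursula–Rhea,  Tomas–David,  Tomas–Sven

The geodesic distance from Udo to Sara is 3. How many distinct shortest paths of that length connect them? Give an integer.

3

The shortest distance is 3. The length-3 paths are: Udo–Frank–Tomas–Sara; Udo–Carol–Tomas–Sara; Udo–Rhea–Tomas–Sara.
That gives 3 distinct shortest paths.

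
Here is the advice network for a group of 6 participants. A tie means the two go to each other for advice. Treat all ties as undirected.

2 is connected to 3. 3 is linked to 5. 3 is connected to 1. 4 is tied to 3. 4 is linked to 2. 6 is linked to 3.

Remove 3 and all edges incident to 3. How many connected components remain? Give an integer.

4

Without 3, the remaining ties split the others into: {2, 4}; {1}; {6}; {5}.
That's 4 separate components.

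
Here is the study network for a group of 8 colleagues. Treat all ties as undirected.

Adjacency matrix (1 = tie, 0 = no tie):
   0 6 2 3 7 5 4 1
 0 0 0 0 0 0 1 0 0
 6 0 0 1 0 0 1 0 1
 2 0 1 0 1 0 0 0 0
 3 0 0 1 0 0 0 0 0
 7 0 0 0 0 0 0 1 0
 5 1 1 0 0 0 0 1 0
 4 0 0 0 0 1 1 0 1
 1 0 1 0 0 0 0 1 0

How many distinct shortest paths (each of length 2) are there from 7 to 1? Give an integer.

1

The shortest distance is 2, and the only length-2 path is 7–4–1. So there is exactly 1 shortest path.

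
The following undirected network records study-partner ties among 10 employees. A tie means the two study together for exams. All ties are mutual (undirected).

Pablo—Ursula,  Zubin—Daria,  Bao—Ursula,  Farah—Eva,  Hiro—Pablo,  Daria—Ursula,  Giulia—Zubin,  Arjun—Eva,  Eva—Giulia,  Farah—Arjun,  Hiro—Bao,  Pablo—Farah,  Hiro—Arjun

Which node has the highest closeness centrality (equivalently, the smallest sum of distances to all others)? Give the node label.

Farness (sum of distances to all others) for each node — Arjun:19, Bao:21, Daria:21, Eva:18, Farah:18, Giulia:21, Hiro:19, Pablo:17, Ursula:18, Zubin:22.
The smallest farness is 17, for Pablo, so Pablo has the highest closeness.

Pablo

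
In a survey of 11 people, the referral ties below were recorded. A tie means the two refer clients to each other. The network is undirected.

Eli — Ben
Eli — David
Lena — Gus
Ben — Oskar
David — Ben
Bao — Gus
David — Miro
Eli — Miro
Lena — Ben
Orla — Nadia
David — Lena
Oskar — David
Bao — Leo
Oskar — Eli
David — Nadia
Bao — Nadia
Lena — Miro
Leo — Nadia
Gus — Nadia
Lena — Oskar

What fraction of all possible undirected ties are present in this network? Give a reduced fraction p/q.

There are 20 edges and 11 nodes, so the maximum possible is C(11,2) = 55.
Density = 20/55 = 4/11.

4/11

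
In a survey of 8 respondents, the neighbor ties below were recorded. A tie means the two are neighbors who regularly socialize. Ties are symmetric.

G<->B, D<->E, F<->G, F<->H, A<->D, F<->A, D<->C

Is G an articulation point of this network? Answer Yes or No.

Removing G leaves {A, C, D, E, F, and H} with no path to {B}, so the network splits into 2 components. G is a cut vertex.

Yes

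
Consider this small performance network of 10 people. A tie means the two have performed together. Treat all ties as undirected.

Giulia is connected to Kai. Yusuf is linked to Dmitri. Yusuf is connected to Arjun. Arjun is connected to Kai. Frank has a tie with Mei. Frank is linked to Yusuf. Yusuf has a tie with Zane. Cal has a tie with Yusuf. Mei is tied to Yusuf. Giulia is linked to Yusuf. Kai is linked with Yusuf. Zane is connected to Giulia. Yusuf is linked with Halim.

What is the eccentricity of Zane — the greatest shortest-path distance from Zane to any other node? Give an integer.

2

Distances from Zane: Arjun:2, Cal:2, Dmitri:2, Frank:2, Giulia:1, Halim:2, Kai:2, Mei:2, Yusuf:1.
The largest is 2 (to Arjun, Kai, Dmitri, Halim, Frank, Mei, and Cal), so the eccentricity of Zane is 2.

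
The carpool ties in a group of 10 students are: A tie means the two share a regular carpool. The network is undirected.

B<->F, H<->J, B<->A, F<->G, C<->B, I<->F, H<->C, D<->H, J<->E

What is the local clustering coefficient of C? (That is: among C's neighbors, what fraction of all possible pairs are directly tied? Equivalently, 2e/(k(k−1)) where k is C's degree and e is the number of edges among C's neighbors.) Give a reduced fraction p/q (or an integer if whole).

0

C's neighbors: B and H (k = 2).
Possible neighbor pairs: C(2,2) = 1. Edges among them: none → e = 0.
Clustering(C) = 0/1.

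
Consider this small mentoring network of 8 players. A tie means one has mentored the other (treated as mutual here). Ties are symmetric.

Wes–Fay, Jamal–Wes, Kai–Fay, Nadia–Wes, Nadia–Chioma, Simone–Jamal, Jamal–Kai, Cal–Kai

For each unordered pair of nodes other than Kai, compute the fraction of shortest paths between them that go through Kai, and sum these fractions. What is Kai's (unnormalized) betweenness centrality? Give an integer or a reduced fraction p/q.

7

Pairs whose geodesics pass through Kai — Cal–Jamal: 1; Cal–Nadia: 2/2; Cal–Simone: 1; Cal–Fay: 1; Cal–Wes: 2/2; Cal–Chioma: 2/2; Jamal–Fay: 1/2; Simone–Fay: 1/2.
All other pairs contribute 0.
Summing the contributions gives betweenness(Kai) = 7.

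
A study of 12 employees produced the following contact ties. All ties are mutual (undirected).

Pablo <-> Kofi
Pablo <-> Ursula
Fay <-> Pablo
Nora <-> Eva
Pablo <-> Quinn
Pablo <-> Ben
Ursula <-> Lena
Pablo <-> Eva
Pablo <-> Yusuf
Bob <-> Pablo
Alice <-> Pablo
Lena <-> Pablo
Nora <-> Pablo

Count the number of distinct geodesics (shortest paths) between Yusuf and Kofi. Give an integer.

1

The shortest distance is 2, and the only length-2 path is Yusuf–Pablo–Kofi. So there is exactly 1 shortest path.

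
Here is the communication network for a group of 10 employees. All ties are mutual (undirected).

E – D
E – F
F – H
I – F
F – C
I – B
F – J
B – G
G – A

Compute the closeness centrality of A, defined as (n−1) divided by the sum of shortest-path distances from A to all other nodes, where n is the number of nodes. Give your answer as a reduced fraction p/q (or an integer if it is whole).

Distances from A: B:2, C:5, D:6, E:5, F:4, G:1, H:5, I:3, J:5. Sum = 36.
n = 10, so closeness = 9/36 = 1/4.

1/4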